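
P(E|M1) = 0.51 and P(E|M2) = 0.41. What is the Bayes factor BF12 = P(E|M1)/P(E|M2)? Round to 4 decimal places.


Bayes factor BF12 = P(E|M1) / P(E|M2)
= 0.51 / 0.41
= 1.2439

1.2439


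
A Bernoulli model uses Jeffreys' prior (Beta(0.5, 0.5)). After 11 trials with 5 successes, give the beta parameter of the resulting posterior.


Posterior = Beta(prior_alpha + successes, prior_beta + failures)
= Beta(0.5 + 5, 0.5 + 6)
Posterior beta = 0.5 + (n - k) = 0.5 + 6 = 6.5

6.5


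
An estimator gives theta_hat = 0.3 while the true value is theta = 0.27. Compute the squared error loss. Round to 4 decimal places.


The squared error loss is (theta_hat - theta)^2
= (0.3 - 0.27)^2
= (0.03)^2 = 0.0009

0.0009


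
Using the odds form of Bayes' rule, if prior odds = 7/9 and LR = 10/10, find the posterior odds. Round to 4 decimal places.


Bayes' rule in odds form: posterior odds = prior odds * LR
= (7 * 10) / (9 * 10)
= 70/90 = 0.7778

0.7778


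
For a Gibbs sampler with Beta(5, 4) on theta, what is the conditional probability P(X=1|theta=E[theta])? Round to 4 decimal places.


E[theta] = 5/(5+4) = 0.5556
P(X=1|theta) = theta = 0.5556

0.5556


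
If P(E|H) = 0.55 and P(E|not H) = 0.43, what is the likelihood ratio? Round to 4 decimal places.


Likelihood ratio = P(E|H) / P(E|not H)
= 0.55 / 0.43
= 1.2791

1.2791


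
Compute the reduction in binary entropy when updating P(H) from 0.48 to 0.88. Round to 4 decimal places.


H_before = -p*log2(p) - (1-p)*log2(1-p) for p=0.48: 0.9988
H_after for p=0.88: 0.5294
Reduction = 0.9988 - 0.5294 = 0.4695

0.4695


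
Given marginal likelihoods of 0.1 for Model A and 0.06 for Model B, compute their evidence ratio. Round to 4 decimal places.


Ratio = ML(A) / ML(B) = 0.1/0.06
= 1.6667

1.6667


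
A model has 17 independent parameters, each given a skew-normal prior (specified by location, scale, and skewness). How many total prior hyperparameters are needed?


Each skew-normal prior needs 3 hyperparameters (location, scale, and skewness).
Total = 3 * 17 = 51

51


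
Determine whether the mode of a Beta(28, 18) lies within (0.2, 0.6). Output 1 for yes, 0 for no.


First find the mode: (a-1)/(a+b-2) = 0.6136
Is 0.6136 in (0.2, 0.6)? 0

0


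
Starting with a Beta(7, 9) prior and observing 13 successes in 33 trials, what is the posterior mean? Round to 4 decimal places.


Posterior parameters: alpha = 7 + 13 = 20
beta = 9 + 20 = 29
Posterior mean = alpha / (alpha + beta) = 20 / 49
= 0.4082

0.4082


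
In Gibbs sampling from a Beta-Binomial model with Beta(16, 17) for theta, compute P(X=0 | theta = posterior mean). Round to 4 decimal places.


Posterior mean = alpha/(alpha+beta) = 16/33 = 0.4848
P(X=0|theta=mean) = 1 - theta = 0.5152

0.5152


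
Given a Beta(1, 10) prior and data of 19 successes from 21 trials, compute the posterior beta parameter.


Number of failures = 21 - 19 = 2
Posterior beta = 10 + 2 = 12

12


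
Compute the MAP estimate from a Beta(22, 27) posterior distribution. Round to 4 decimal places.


MAP = mode of Beta distribution
= (alpha - 1)/(alpha + beta - 2)
= (22-1)/(22+27-2)
= 21/47 = 0.4468

0.4468


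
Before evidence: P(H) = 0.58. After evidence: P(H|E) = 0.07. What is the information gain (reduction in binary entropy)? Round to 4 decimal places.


Prior entropy = 0.9815
Posterior entropy = 0.3659
Information gain = 0.9815 - 0.3659 = 0.6155

0.6155


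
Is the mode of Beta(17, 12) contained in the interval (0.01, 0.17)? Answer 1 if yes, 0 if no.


Mode = (a-1)/(a+b-2) = 16/27 = 0.5926
Interval: (0.01, 0.17)
Contains mode? 0

0


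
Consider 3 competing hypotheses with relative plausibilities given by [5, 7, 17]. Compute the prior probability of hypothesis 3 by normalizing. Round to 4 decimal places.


Sum of weights = 5 + 7 + 17 = 29
Normalized prior for H3 = 17 / 29
= 0.5862

0.5862


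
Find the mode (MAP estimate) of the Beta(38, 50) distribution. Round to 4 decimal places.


For Beta(a,b) with a,b > 1:
Mode = (a-1)/(a+b-2) = (38-1)/(88-2)
= 37/86 = 0.4302

0.4302


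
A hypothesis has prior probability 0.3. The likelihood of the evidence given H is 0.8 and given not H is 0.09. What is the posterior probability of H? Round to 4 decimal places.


Using Bayes' theorem:
P(E) = 0.3 * 0.8 + 0.7 * 0.09
P(E) = 0.303
P(H|E) = (0.3 * 0.8) / 0.303 = 0.7921

0.7921


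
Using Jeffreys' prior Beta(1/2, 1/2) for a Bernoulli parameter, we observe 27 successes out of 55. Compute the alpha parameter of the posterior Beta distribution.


Conjugate update: Beta(0.5 + k, 0.5 + n - k).
k = 27, n - k = 28
Posterior alpha = 0.5 + k = 0.5 + 27 = 27.5

27.5


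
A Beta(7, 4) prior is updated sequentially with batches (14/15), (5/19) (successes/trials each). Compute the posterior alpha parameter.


Sequential conjugate updating is equivalent to a single batch update.
Total successes across all batches = 19
alpha_posterior = alpha_prior + total_successes = 7 + 19
= 26

26


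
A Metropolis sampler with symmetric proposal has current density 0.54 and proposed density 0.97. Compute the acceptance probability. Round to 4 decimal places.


For symmetric proposals, acceptance = min(1, pi(x*)/pi(x))
= min(1, 0.97/0.54)
= min(1, 1.7963) = 1.0

1.0


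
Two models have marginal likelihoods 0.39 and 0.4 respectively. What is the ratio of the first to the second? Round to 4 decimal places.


Evidence ratio = 0.39 / 0.4
= 0.975

0.975


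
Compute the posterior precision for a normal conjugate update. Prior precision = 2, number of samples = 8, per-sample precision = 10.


tau_post = tau_0 + n * tau
= 2 + 8 * 10 = 82

82


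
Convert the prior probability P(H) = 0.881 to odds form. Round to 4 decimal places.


P(not H) = 1 - 0.881 = 0.119
Odds = 0.881 / 0.119 = 7.4034

7.4034


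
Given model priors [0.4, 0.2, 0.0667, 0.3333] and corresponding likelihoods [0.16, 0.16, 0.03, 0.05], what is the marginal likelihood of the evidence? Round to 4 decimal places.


P(E) = sum_i P(M_i) P(E|M_i)
= 0.064 + 0.032 + 0.002 + 0.0167
= 0.1147

0.1147


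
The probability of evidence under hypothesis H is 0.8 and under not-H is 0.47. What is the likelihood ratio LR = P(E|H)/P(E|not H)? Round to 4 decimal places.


LR = 0.8 / 0.47
= 1.7021

1.7021


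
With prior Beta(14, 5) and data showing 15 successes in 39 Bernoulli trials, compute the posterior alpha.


Conjugate update: alpha_posterior = alpha_prior + k
= 14 + 15 = 29

29


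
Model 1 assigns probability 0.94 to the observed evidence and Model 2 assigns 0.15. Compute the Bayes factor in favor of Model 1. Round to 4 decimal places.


BF = P(data|M1) / P(data|M2)
= 0.94 / 0.15 = 6.2667

6.2667


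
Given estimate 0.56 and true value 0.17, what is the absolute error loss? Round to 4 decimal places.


Absolute error = |estimate - true|
= |0.39| = 0.39

0.39


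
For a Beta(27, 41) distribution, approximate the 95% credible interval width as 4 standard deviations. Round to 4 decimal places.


Variance of Beta(a,b) = ab / ((a+b)^2 * (a+b+1))
= 27*41 / ((68)^2 * 69)
= 0.0035
SD = sqrt(0.0035) = 0.0589
Width = 4 * SD = 0.2356

0.2356


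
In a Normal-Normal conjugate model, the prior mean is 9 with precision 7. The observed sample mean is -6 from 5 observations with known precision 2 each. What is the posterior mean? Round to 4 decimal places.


Posterior precision = tau0 + n*tau = 7 + 5*2 = 17
Posterior mean = (tau0*mu0 + n*tau*xbar) / posterior_precision
= (7*9 + 5*2*-6) / 17
= 3 / 17 = 0.1765

0.1765


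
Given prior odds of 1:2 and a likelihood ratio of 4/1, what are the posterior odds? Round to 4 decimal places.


Posterior odds = prior odds * LR
Prior odds = 1/2 = 0.5
LR = 4/1 = 4.0
Posterior odds = 0.5 * 4.0 = 2.0

2.0


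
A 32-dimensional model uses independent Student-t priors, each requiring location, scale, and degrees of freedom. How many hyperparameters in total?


Per parameter: 3 (location, scale, and degrees of freedom).
Total = 32 * 3 = 96

96


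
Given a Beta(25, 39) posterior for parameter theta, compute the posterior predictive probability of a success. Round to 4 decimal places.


For a Beta-Bernoulli model, the predictive probability is the mean:
P(success) = 25/(25+39) = 25/64 = 0.3906

0.3906


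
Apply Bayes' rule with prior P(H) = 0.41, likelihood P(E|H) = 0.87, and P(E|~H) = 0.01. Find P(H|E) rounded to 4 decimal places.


Step 1: Compute marginal P(E) = P(E|H)P(H) + P(E|~H)P(~H)
= 0.87*0.41 + 0.01*0.59 = 0.3626
Step 2: P(H|E) = P(E|H)P(H)/P(E) = 0.3567/0.3626
= 0.9837

0.9837


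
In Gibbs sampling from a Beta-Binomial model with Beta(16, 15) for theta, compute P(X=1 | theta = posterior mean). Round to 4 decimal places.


Posterior mean = alpha/(alpha+beta) = 16/31 = 0.5161
P(X=1|theta=mean) = theta = 0.5161

0.5161


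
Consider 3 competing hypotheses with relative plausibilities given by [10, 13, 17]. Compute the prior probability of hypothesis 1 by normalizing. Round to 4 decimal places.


Sum of weights = 10 + 13 + 17 = 40
Normalized prior for H1 = 10 / 40
= 0.25

0.25


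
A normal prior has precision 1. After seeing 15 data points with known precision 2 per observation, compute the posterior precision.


In the conjugate normal model, precisions add:
tau_posterior = tau_prior + n * tau_data
= 1 + 15*2 = 31

31


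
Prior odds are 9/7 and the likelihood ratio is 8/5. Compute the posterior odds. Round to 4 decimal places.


Posterior odds = prior odds * likelihood ratio
= (9/7) * (8/5)
= 72 / 35
= 2.0571

2.0571


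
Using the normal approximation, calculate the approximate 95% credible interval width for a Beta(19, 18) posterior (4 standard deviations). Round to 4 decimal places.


Var(Beta) = 19*18/(37^2 * 38) = 0.0066
SD = 0.0811
Width ~ 4*SD = 0.3243

0.3243


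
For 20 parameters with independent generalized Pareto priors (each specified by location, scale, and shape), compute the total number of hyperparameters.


A generalized Pareto prior has 3 hyperparameters per parameter.
Total = 20 * 3 = 60

60


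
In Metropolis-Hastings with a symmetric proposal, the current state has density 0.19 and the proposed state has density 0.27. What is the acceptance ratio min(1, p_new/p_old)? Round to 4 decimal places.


Ratio = p_new / p_old = 0.27 / 0.19 = 1.4211
Acceptance = min(1, 1.4211) = 1.0

1.0


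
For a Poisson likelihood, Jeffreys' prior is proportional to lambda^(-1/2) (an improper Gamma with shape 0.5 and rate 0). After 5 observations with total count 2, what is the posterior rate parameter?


Jeffreys' prior for Poisson is proportional to lambda^(-1/2).
Posterior is Gamma(0.5 + S, 0 + n) = Gamma(0.5 + 2, 5).
Posterior rate = 0 + n = 5

5.0


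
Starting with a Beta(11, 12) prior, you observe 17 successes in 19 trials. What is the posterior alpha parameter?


For a Beta-Binomial conjugate model:
Posterior alpha = prior alpha + number of successes
= 11 + 17 = 28

28


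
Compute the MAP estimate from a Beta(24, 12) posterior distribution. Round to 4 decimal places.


MAP = mode of Beta distribution
= (alpha - 1)/(alpha + beta - 2)
= (24-1)/(24+12-2)
= 23/34 = 0.6765

0.6765


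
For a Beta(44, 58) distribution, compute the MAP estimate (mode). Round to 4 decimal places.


MAP = mode = (a-1)/(a+b-2)
= (44-1)/(44+58-2)
= 43/100 = 0.43

0.43


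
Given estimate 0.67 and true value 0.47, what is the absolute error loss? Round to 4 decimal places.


Absolute error = |estimate - true|
= |0.2| = 0.2

0.2


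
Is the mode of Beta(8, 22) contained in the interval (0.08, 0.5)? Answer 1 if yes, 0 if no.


Mode = (a-1)/(a+b-2) = 7/28 = 0.25
Interval: (0.08, 0.5)
Contains mode? 1

1


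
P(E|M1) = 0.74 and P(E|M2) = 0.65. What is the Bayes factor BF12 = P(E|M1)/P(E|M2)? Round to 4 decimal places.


Bayes factor BF12 = P(E|M1) / P(E|M2)
= 0.74 / 0.65
= 1.1385

1.1385


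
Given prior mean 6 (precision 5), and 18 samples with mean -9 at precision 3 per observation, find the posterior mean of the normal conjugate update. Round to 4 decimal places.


The posterior mean is a precision-weighted average of prior and data.
Post. prec. = 5 + 54 = 59
Post. mean = (30 + -486)/59 = -456/59 = -7.7288

-7.7288


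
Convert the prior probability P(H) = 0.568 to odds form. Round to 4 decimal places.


P(not H) = 1 - 0.568 = 0.432
Odds = 0.568 / 0.432 = 1.3148

1.3148


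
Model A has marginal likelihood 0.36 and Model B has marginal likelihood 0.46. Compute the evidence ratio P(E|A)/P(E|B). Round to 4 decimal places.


Evidence ratio = P(E|A) / P(E|B)
= 0.36 / 0.46
= 0.7826

0.7826


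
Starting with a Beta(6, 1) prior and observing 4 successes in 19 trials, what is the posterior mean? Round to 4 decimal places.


Posterior parameters: alpha = 6 + 4 = 10
beta = 1 + 15 = 16
Posterior mean = alpha / (alpha + beta) = 10 / 26
= 0.3846

0.3846


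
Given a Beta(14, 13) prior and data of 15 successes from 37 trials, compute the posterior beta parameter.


Number of failures = 37 - 15 = 22
Posterior beta = 13 + 22 = 35

35


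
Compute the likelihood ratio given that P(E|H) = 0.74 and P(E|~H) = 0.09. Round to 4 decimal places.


LR = P(E|H) / P(E|~H)
= 0.74 / 0.09 = 8.2222

8.2222


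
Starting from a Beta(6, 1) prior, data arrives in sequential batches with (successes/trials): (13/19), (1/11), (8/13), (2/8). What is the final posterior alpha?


In sequential Bayesian updating, we sum all successes.
Total successes = 24
Final alpha = 6 + 24 = 30

30


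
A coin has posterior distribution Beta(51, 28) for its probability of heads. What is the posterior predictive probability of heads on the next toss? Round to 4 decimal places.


Posterior predictive = E[theta] = alpha/(alpha+beta)
= 51/79
= 0.6456

0.6456


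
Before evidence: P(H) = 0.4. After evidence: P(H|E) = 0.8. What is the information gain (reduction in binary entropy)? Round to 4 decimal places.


Prior entropy = 0.971
Posterior entropy = 0.7219
Information gain = 0.971 - 0.7219 = 0.249

0.249


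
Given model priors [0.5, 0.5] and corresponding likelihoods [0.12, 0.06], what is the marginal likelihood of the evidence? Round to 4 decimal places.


P(E) = sum_i P(M_i) P(E|M_i)
= 0.06 + 0.03
= 0.09

0.09


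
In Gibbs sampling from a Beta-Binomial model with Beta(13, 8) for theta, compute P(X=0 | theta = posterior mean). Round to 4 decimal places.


Posterior mean = alpha/(alpha+beta) = 13/21 = 0.619
P(X=0|theta=mean) = 1 - theta = 0.381

0.381


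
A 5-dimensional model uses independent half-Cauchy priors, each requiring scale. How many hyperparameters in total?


Per parameter: 1 (scale).
Total = 5 * 1 = 5

5


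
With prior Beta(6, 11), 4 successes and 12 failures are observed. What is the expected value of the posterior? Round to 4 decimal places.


Posterior = Beta(10, 23)
E[theta] = alpha/(alpha+beta)
= 10/33 = 0.303

0.303


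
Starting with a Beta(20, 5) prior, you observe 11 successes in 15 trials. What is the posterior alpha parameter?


For a Beta-Binomial conjugate model:
Posterior alpha = prior alpha + number of successes
= 20 + 11 = 31

31


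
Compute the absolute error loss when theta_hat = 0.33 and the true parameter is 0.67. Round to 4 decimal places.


L = |theta_hat - theta_true|
= |0.33 - 0.67| = 0.34

0.34


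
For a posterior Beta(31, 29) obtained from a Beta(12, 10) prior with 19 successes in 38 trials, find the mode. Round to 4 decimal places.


Mode = (alpha - 1) / (alpha + beta - 2)
= 30 / 58
= 0.5172

0.5172


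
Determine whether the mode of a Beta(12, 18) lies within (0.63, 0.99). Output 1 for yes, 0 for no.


First find the mode: (a-1)/(a+b-2) = 0.3929
Is 0.3929 in (0.63, 0.99)? 0

0


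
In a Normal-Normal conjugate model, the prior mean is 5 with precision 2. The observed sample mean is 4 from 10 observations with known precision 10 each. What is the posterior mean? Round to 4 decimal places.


Posterior precision = tau0 + n*tau = 2 + 10*10 = 102
Posterior mean = (tau0*mu0 + n*tau*xbar) / posterior_precision
= (2*5 + 10*10*4) / 102
= 410 / 102 = 4.0196

4.0196


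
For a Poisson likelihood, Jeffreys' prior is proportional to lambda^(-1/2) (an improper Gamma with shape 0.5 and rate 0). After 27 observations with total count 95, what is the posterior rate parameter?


Jeffreys' prior for Poisson is proportional to lambda^(-1/2).
Posterior is Gamma(0.5 + S, 0 + n) = Gamma(0.5 + 95, 27).
Posterior rate = 0 + n = 27

27.0


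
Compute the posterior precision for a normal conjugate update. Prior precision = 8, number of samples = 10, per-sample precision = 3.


tau_post = tau_0 + n * tau
= 8 + 10 * 3 = 38

38


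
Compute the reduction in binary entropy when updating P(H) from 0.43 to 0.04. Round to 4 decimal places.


H_before = -p*log2(p) - (1-p)*log2(1-p) for p=0.43: 0.9858
H_after for p=0.04: 0.2423
Reduction = 0.9858 - 0.2423 = 0.7435

0.7435


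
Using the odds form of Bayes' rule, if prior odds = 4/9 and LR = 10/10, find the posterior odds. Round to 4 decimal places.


Bayes' rule in odds form: posterior odds = prior odds * LR
= (4 * 10) / (9 * 10)
= 40/90 = 0.4444

0.4444


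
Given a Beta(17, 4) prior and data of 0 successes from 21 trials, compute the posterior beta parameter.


Number of failures = 21 - 0 = 21
Posterior beta = 4 + 21 = 25

25


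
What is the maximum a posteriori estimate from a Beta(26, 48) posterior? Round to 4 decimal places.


The MAP estimate equals the mode of the distribution.
Mode of Beta(a,b) = (a-1)/(a+b-2)
= 25/72
= 0.3472

0.3472


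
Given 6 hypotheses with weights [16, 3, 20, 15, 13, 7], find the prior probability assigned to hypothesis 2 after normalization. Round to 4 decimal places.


To normalize, divide each weight by the sum of all weights.
Sum = 74
Prior(H2) = 3/74 = 0.0405

0.0405


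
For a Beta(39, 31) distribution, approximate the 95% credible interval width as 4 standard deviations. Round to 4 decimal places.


Variance of Beta(a,b) = ab / ((a+b)^2 * (a+b+1))
= 39*31 / ((70)^2 * 71)
= 0.0035
SD = sqrt(0.0035) = 0.059
Width = 4 * SD = 0.2358

0.2358


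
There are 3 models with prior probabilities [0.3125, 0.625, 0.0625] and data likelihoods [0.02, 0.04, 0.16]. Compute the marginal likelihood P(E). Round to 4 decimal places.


P(E) = sum over models of P(M_i) * P(E|M_i)
= 0.3125*0.02 + 0.625*0.04 + 0.0625*0.16
= 0.0413

0.0413


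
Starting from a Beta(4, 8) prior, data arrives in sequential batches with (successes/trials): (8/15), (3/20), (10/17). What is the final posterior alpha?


In sequential Bayesian updating, we sum all successes.
Total successes = 21
Final alpha = 4 + 21 = 25

25


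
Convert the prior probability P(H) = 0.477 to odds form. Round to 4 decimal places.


P(not H) = 1 - 0.477 = 0.523
Odds = 0.477 / 0.523 = 0.912

0.912


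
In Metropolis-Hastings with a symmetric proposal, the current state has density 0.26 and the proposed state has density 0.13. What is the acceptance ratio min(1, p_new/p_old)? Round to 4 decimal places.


Ratio = p_new / p_old = 0.13 / 0.26 = 0.5
Acceptance = min(1, 0.5) = 0.5

0.5


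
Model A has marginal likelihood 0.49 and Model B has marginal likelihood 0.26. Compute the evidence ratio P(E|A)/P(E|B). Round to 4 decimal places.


Evidence ratio = P(E|A) / P(E|B)
= 0.49 / 0.26
= 1.8846

1.8846


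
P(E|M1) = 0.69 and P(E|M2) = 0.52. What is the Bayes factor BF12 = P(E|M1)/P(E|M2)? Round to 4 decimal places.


Bayes factor BF12 = P(E|M1) / P(E|M2)
= 0.69 / 0.52
= 1.3269

1.3269


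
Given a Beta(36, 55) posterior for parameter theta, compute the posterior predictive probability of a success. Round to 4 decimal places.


For a Beta-Bernoulli model, the predictive probability is the mean:
P(success) = 36/(36+55) = 36/91 = 0.3956

0.3956


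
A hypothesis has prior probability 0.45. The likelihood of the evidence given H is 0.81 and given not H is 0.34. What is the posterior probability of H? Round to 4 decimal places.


Using Bayes' theorem:
P(E) = 0.45 * 0.81 + 0.55 * 0.34
P(E) = 0.5515
P(H|E) = (0.45 * 0.81) / 0.5515 = 0.6609

0.6609


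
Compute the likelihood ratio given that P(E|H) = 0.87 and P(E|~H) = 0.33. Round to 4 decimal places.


LR = P(E|H) / P(E|~H)
= 0.87 / 0.33 = 2.6364

2.6364


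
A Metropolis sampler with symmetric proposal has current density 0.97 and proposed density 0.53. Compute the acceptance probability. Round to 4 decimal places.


For symmetric proposals, acceptance = min(1, pi(x*)/pi(x))
= min(1, 0.53/0.97)
= min(1, 0.5464) = 0.5464

0.5464


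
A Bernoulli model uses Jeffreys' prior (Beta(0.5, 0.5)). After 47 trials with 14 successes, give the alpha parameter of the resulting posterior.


Posterior = Beta(prior_alpha + successes, prior_beta + failures)
= Beta(0.5 + 14, 0.5 + 33)
Posterior alpha = 0.5 + k = 0.5 + 14 = 14.5

14.5


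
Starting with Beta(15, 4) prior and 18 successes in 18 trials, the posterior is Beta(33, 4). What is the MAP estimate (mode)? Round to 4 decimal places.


The mode of Beta(a, b) when a > 1 and b > 1 is (a-1)/(a+b-2)
= (33 - 1) / (33 + 4 - 2)
= 32 / 35
= 0.9143

0.9143


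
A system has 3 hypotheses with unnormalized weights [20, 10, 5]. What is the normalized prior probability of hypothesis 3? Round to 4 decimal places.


The normalized prior is the weight divided by the total.
Total weight = 35
P(H3) = 5 / 35 = 0.1429

0.1429


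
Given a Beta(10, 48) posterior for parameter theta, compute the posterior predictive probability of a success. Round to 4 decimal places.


For a Beta-Bernoulli model, the predictive probability is the mean:
P(success) = 10/(10+48) = 10/58 = 0.1724

0.1724


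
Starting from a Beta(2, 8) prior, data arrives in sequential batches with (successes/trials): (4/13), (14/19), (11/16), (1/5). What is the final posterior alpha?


In sequential Bayesian updating, we sum all successes.
Total successes = 30
Final alpha = 2 + 30 = 32

32


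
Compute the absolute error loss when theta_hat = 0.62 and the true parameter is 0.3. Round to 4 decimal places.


L = |theta_hat - theta_true|
= |0.62 - 0.3| = 0.32

0.32


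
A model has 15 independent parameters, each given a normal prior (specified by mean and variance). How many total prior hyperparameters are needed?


Each normal prior needs 2 hyperparameters (mean and variance).
Total = 2 * 15 = 30

30


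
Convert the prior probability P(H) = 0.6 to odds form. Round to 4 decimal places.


P(not H) = 1 - 0.6 = 0.4
Odds = 0.6 / 0.4 = 1.5

1.5


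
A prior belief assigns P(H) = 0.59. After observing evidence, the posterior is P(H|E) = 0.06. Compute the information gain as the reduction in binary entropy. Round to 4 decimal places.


H(prior) = -0.59*log2(0.59) - 0.41*log2(0.41)
= 0.9765
H(post) = -0.06*log2(0.06) - 0.94*log2(0.94)
= 0.3274
IG = 0.9765 - 0.3274 = 0.6491

0.6491


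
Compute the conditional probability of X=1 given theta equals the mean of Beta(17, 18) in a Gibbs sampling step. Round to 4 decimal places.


Mean of Beta(17, 18) = 0.4857
P(X=1 | theta=0.4857) = 0.4857

0.4857


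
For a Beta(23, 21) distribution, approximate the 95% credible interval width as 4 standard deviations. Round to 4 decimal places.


Variance of Beta(a,b) = ab / ((a+b)^2 * (a+b+1))
= 23*21 / ((44)^2 * 45)
= 0.0055
SD = sqrt(0.0055) = 0.0745
Width = 4 * SD = 0.2978

0.2978


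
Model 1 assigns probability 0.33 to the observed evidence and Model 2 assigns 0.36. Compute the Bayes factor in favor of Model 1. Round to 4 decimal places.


BF = P(data|M1) / P(data|M2)
= 0.33 / 0.36 = 0.9167

0.9167


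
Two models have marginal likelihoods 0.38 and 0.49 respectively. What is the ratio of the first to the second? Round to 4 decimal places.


Evidence ratio = 0.38 / 0.49
= 0.7755

0.7755


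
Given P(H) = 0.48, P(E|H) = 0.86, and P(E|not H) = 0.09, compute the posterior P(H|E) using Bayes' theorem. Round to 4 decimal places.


By Bayes' theorem: P(H|E) = P(E|H)*P(H) / P(E)
P(E) = P(E|H)*P(H) + P(E|not H)*P(not H)
P(E) = 0.86*0.48 + 0.09*0.52 = 0.4596
P(H|E) = 0.86*0.48 / 0.4596 = 0.8982

0.8982


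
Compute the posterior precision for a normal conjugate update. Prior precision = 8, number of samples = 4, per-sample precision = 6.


tau_post = tau_0 + n * tau
= 8 + 4 * 6 = 32

32


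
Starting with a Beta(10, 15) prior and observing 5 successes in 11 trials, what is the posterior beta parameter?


Posterior beta = prior beta + failures
Failures = 11 - 5 = 6
beta_post = 15 + 6 = 21

21


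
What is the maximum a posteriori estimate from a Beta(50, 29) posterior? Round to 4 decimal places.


The MAP estimate equals the mode of the distribution.
Mode of Beta(a,b) = (a-1)/(a+b-2)
= 49/77
= 0.6364

0.6364


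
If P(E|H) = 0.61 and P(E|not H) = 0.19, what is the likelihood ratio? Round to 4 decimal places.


Likelihood ratio = P(E|H) / P(E|not H)
= 0.61 / 0.19
= 3.2105

3.2105


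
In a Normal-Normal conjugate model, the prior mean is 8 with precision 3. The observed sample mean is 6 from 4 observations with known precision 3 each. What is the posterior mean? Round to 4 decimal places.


Posterior precision = tau0 + n*tau = 3 + 4*3 = 15
Posterior mean = (tau0*mu0 + n*tau*xbar) / posterior_precision
= (3*8 + 4*3*6) / 15
= 96 / 15 = 6.4

6.4


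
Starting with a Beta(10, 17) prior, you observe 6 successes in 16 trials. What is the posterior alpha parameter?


For a Beta-Binomial conjugate model:
Posterior alpha = prior alpha + number of successes
= 10 + 6 = 16

16


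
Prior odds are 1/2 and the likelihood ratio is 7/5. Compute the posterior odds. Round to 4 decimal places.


Posterior odds = prior odds * likelihood ratio
= (1/2) * (7/5)
= 7 / 10
= 0.7

0.7


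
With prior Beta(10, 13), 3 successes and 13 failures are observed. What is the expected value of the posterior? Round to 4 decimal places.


Posterior = Beta(13, 26)
E[theta] = alpha/(alpha+beta)
= 13/39 = 0.3333

0.3333


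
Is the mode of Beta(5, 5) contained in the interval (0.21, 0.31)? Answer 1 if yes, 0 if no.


Mode = (a-1)/(a+b-2) = 4/8 = 0.5
Interval: (0.21, 0.31)
Contains mode? 0

0


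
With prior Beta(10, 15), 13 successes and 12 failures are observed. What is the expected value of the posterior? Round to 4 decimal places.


Posterior = Beta(23, 27)
E[theta] = alpha/(alpha+beta)
= 23/50 = 0.46

0.46


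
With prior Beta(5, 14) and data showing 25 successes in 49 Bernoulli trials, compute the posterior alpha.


Conjugate update: alpha_posterior = alpha_prior + k
= 5 + 25 = 30

30


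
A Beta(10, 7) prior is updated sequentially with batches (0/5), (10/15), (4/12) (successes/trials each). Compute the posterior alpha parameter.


Sequential conjugate updating is equivalent to a single batch update.
Total successes across all batches = 14
alpha_posterior = alpha_prior + total_successes = 10 + 14
= 24

24


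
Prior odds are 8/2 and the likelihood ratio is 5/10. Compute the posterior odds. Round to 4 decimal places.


Posterior odds = prior odds * likelihood ratio
= (8/2) * (5/10)
= 40 / 20
= 2.0

2.0


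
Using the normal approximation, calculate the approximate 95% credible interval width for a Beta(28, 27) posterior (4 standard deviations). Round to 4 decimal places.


Var(Beta) = 28*27/(55^2 * 56) = 0.0045
SD = 0.0668
Width ~ 4*SD = 0.2672

0.2672


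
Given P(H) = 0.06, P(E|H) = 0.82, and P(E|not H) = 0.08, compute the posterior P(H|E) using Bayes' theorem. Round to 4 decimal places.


By Bayes' theorem: P(H|E) = P(E|H)*P(H) / P(E)
P(E) = P(E|H)*P(H) + P(E|not H)*P(not H)
P(E) = 0.82*0.06 + 0.08*0.94 = 0.1244
P(H|E) = 0.82*0.06 / 0.1244 = 0.3955

0.3955


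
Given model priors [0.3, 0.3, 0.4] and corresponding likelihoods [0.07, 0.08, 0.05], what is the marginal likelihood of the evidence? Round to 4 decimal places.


P(E) = sum_i P(M_i) P(E|M_i)
= 0.021 + 0.024 + 0.02
= 0.065

0.065


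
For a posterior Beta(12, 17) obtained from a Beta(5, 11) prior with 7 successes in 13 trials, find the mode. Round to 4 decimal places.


Mode = (alpha - 1) / (alpha + beta - 2)
= 11 / 27
= 0.4074

0.4074


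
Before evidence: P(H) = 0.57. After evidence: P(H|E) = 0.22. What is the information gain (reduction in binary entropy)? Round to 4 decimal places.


Prior entropy = 0.9858
Posterior entropy = 0.7602
Information gain = 0.9858 - 0.7602 = 0.2256

0.2256


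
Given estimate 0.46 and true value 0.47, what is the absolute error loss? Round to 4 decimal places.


Absolute error = |estimate - true|
= |-0.01| = 0.01

0.01


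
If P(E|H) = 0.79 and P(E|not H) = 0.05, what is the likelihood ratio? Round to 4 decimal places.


Likelihood ratio = P(E|H) / P(E|not H)
= 0.79 / 0.05
= 15.8

15.8


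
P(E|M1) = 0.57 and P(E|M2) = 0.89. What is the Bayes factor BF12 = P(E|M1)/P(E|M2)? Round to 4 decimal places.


Bayes factor BF12 = P(E|M1) / P(E|M2)
= 0.57 / 0.89
= 0.6404

0.6404


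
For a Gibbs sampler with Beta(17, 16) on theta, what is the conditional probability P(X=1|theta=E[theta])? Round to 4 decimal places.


E[theta] = 17/(17+16) = 0.5152
P(X=1|theta) = theta = 0.5152

0.5152


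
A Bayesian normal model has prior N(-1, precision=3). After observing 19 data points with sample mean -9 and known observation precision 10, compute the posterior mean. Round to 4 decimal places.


Posterior mean = (prior_precision * prior_mean + n * data_precision * data_mean) / (prior_precision + n * data_precision)
Numerator = 3*-1 + 19*10*-9 = -1713
Denominator = 3 + 19*10 = 193
Posterior mean = -8.8756

-8.8756


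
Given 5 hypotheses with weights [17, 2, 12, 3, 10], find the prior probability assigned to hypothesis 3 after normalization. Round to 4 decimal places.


To normalize, divide each weight by the sum of all weights.
Sum = 44
Prior(H3) = 12/44 = 0.2727

0.2727


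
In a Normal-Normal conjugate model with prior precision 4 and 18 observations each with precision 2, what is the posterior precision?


Posterior precision = prior precision + n * observation precision
= 4 + 18 * 2
= 4 + 36 = 40

40


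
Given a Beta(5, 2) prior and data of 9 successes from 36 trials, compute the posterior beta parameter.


Number of failures = 36 - 9 = 27
Posterior beta = 2 + 27 = 29

29


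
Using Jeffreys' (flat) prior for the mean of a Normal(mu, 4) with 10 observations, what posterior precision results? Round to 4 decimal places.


Flat prior means prior precision is 0.
Posterior precision = n / sigma^2 = 10/4 = 2.5

2.5


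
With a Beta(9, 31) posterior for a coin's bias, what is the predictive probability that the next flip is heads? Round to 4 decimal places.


The predictive probability equals the posterior mean.
P(next = heads) = alpha / (alpha + beta)
= 9 / 40 = 0.225

0.225


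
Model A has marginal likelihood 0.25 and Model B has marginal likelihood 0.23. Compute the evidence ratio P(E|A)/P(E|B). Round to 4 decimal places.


Evidence ratio = P(E|A) / P(E|B)
= 0.25 / 0.23
= 1.087

1.087


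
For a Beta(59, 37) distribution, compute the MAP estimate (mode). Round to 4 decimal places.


MAP = mode = (a-1)/(a+b-2)
= (59-1)/(59+37-2)
= 58/94 = 0.617

0.617


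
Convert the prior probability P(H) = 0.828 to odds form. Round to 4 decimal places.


P(not H) = 1 - 0.828 = 0.172
Odds = 0.828 / 0.172 = 4.814

4.814


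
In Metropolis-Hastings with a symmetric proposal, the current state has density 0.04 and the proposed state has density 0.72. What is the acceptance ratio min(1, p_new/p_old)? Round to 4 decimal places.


Ratio = p_new / p_old = 0.72 / 0.04 = 18.0
Acceptance = min(1, 18.0) = 1.0

1.0


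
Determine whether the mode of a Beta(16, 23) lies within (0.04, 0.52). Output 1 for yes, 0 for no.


First find the mode: (a-1)/(a+b-2) = 0.4054
Is 0.4054 in (0.04, 0.52)? 1

1


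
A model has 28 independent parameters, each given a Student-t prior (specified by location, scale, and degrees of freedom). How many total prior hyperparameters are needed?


Each Student-t prior needs 3 hyperparameters (location, scale, and degrees of freedom).
Total = 3 * 28 = 84

84


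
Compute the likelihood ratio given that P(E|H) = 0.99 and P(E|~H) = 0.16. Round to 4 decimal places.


LR = P(E|H) / P(E|~H)
= 0.99 / 0.16 = 6.1875

6.1875


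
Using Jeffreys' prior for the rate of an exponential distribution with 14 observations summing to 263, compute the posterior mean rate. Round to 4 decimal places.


Jeffreys' prior leads to posterior Gamma(14, 263).
Mean = 14/263 = 0.0532

0.0532


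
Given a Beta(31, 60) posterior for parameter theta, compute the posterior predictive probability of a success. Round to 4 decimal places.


For a Beta-Bernoulli model, the predictive probability is the mean:
P(success) = 31/(31+60) = 31/91 = 0.3407

0.3407


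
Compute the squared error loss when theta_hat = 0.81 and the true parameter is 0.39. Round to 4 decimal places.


L = (theta_hat - theta_true)^2
= (0.81 - 0.39)^2
= 0.42^2 = 0.1764

0.1764


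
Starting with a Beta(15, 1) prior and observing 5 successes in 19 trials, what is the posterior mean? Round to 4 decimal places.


Posterior parameters: alpha = 15 + 5 = 20
beta = 1 + 14 = 15
Posterior mean = alpha / (alpha + beta) = 20 / 35
= 0.5714

0.5714


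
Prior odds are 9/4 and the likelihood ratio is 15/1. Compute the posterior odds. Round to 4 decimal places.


Posterior odds = prior odds * likelihood ratio
= (9/4) * (15/1)
= 135 / 4
= 33.75

33.75


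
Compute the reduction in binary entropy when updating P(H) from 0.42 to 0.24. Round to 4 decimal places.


H_before = -p*log2(p) - (1-p)*log2(1-p) for p=0.42: 0.9815
H_after for p=0.24: 0.795
Reduction = 0.9815 - 0.795 = 0.1864

0.1864


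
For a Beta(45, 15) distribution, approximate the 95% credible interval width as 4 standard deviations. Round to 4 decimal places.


Variance of Beta(a,b) = ab / ((a+b)^2 * (a+b+1))
= 45*15 / ((60)^2 * 61)
= 0.0031
SD = sqrt(0.0031) = 0.0554
Width = 4 * SD = 0.2218

0.2218


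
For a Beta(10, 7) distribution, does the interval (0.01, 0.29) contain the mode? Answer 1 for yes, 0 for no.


Mode of Beta(a,b) = (a-1)/(a+b-2)
= (10-1)/(10+7-2) = 0.6
Check: 0.01 <= 0.6 <= 0.29?
Result: 0

0


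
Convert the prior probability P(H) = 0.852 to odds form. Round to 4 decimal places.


P(not H) = 1 - 0.852 = 0.148
Odds = 0.852 / 0.148 = 5.7568

5.7568


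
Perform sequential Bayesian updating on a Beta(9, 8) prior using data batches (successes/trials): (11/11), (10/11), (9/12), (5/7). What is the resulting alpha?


Accumulate successes: 35
Posterior alpha = prior alpha + sum of successes
= 9 + 35 = 44

44


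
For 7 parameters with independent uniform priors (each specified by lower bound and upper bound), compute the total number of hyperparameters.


A uniform prior has 2 hyperparameters per parameter.
Total = 7 * 2 = 14

14


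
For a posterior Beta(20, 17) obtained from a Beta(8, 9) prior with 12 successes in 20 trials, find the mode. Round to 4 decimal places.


Mode = (alpha - 1) / (alpha + beta - 2)
= 19 / 35
= 0.5429

0.5429


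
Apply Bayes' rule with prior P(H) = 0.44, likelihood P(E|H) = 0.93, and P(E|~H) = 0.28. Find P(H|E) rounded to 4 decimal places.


Step 1: Compute marginal P(E) = P(E|H)P(H) + P(E|~H)P(~H)
= 0.93*0.44 + 0.28*0.56 = 0.566
Step 2: P(H|E) = P(E|H)P(H)/P(E) = 0.4092/0.566
= 0.723

0.723


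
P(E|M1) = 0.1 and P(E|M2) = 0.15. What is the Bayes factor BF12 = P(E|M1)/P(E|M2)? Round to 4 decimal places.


Bayes factor BF12 = P(E|M1) / P(E|M2)
= 0.1 / 0.15
= 0.6667

0.6667


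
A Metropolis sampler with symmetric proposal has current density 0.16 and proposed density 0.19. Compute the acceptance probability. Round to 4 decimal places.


For symmetric proposals, acceptance = min(1, pi(x*)/pi(x))
= min(1, 0.19/0.16)
= min(1, 1.1875) = 1.0

1.0


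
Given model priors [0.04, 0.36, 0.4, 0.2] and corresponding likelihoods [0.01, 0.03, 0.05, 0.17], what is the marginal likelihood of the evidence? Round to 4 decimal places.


P(E) = sum_i P(M_i) P(E|M_i)
= 0.0004 + 0.0108 + 0.02 + 0.034
= 0.0652

0.0652


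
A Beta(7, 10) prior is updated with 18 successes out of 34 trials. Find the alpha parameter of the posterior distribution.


In the Beta-Binomial conjugate update:
alpha_post = alpha_prior + successes
= 7 + 18
= 25

25


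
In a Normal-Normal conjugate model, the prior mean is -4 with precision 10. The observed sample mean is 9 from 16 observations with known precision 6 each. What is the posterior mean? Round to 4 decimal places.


Posterior precision = tau0 + n*tau = 10 + 16*6 = 106
Posterior mean = (tau0*mu0 + n*tau*xbar) / posterior_precision
= (10*-4 + 16*6*9) / 106
= 824 / 106 = 7.7736

7.7736


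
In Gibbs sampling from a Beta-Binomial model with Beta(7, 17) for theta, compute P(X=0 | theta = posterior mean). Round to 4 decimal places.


Posterior mean = alpha/(alpha+beta) = 7/24 = 0.2917
P(X=0|theta=mean) = 1 - theta = 0.7083

0.7083


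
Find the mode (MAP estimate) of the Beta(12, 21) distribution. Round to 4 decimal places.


For Beta(a,b) with a,b > 1:
Mode = (a-1)/(a+b-2) = (12-1)/(33-2)
= 11/31 = 0.3548

0.3548


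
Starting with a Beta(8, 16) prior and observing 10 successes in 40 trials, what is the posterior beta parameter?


Posterior beta = prior beta + failures
Failures = 40 - 10 = 30
beta_post = 16 + 30 = 46

46


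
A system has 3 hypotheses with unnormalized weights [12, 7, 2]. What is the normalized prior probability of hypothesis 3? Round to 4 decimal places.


The normalized prior is the weight divided by the total.
Total weight = 21
P(H3) = 2 / 21 = 0.0952

0.0952


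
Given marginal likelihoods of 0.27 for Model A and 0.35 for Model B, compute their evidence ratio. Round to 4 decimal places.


Ratio = ML(A) / ML(B) = 0.27/0.35
= 0.7714

0.7714


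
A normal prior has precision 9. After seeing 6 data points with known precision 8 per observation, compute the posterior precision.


In the conjugate normal model, precisions add:
tau_posterior = tau_prior + n * tau_data
= 9 + 6*8 = 57

57


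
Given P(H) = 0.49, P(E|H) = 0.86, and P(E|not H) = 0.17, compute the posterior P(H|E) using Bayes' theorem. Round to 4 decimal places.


By Bayes' theorem: P(H|E) = P(E|H)*P(H) / P(E)
P(E) = P(E|H)*P(H) + P(E|not H)*P(not H)
P(E) = 0.86*0.49 + 0.17*0.51 = 0.5081
P(H|E) = 0.86*0.49 / 0.5081 = 0.8294

0.8294


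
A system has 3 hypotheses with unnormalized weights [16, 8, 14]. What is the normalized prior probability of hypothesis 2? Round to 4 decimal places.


The normalized prior is the weight divided by the total.
Total weight = 38
P(H2) = 8 / 38 = 0.2105

0.2105


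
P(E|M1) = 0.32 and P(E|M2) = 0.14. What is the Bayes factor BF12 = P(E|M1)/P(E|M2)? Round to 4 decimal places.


Bayes factor BF12 = P(E|M1) / P(E|M2)
= 0.32 / 0.14
= 2.2857

2.2857


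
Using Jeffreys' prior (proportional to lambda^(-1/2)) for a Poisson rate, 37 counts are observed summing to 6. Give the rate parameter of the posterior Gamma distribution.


Conjugate update: Gamma(prior_shape + S, prior_rate + n).
Prior shape = 0.5, prior rate = 0.
Posterior rate = 0 + n = 37

37.0


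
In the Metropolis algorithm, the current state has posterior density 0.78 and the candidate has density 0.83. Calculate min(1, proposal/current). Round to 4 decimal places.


Ratio = 0.83/0.78 = 1.0641
Acceptance probability = min(1, 1.0641)
= 1.0

1.0


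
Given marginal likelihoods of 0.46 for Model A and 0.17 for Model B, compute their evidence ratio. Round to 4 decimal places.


Ratio = ML(A) / ML(B) = 0.46/0.17
= 2.7059

2.7059
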